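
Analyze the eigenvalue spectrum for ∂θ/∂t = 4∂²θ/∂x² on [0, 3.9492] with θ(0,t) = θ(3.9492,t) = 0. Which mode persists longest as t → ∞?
Eigenvalues: λₙ = 4n²π²/3.9492².
First three modes:
  n=1: λ₁ = 4π²/3.9492² ≈ 2.531
  n=2: λ₂ = 16π²/3.9492² ≈ 10.125 (4× faster decay)
  n=3: λ₃ = 36π²/3.9492² ≈ 22.782 (9× faster decay)
As t → ∞, higher modes decay exponentially faster. The n=1 mode dominates: θ ~ c₁ sin(πx/3.9492) e^{-λ₁t}.
Decay rate: λ₁ = 4π²/3.9492² ≈ 2.531.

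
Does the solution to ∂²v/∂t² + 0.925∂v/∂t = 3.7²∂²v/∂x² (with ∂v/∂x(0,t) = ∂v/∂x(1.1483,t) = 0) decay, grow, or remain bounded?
v → constant (steady state). Damping (γ=0.925) dissipates the nonconstant modes; with Neumann BCs the spatial average obeys M''+γM'=0 and tends to a finite limit.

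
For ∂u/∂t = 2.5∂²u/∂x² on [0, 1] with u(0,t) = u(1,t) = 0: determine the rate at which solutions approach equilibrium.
Eigenvalues: λₙ = 2.5n²π².
First three modes:
  n=1: λ₁ = 2.5π² ≈ 24.674
  n=2: λ₂ = 10π² ≈ 98.696 (4× faster decay)
  n=3: λ₃ = 22.5π² ≈ 222.066 (9× faster decay)
As t → ∞, higher modes decay exponentially faster. The n=1 mode dominates: u ~ c₁ sin(πx) e^{-λ₁t}.
Decay rate: λ₁ = 2.5π² ≈ 24.674.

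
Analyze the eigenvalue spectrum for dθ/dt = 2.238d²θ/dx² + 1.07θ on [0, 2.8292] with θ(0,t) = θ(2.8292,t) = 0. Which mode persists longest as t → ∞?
Eigenvalues: λₙ = 2.238n²π²/2.8292² - 1.07.
First three modes:
  n=1: λ₁ = 2.238π²/2.8292² - 1.07 ≈ 1.69
  n=2: λ₂ = 8.952π²/2.8292² - 1.07 ≈ 9.968
  n=3: λ₃ = 20.142π²/2.8292² - 1.07 ≈ 23.766
Since 2.238π²/2.8292² ≈ 2.76 > 1.07, all λₙ > 0.
The n=1 mode decays slowest → dominates as t → ∞.
Asymptotic: θ ~ c₁ sin(πx/2.8292) e^{-λ₁t} with decay rate λ₁ ≈ 1.69.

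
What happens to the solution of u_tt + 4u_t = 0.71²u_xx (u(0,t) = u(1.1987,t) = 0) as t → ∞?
u → 0. Damping (γ=4) dissipates energy; oscillations decay exponentially.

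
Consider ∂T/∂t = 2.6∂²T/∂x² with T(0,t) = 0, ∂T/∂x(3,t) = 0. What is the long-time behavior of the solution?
As t → ∞, T → 0. Heat escapes through the Dirichlet boundary.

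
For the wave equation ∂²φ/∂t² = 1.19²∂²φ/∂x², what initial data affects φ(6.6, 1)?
Domain of dependence: [5.41, 7.79]. Signals travel at speed 1.19, so data within |x - 6.6| ≤ 1.19·1 = 1.19 can reach the point.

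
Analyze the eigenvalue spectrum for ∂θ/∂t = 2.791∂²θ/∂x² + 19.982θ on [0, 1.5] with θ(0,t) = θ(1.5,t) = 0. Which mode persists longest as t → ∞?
Eigenvalues: λₙ = 2.791n²π²/1.5² - 19.982.
First three modes:
  n=1: λ₁ = 2.791π²/1.5² - 19.982 ≈ -7.739
  n=2: λ₂ = 11.164π²/1.5² - 19.982 ≈ 28.989
  n=3: λ₃ = 25.119π²/1.5² - 19.982 ≈ 90.202
Since 2.791π²/1.5² ≈ 12.243 < 19.982, λ₁ < 0.
The n=1 mode grows fastest (−λₙ is largest for n=1) → dominates.
Asymptotic: θ ~ c₁ sin(πx/1.5) e^{7.739t} (exponential growth at rate −λ₁ ≈ 7.739).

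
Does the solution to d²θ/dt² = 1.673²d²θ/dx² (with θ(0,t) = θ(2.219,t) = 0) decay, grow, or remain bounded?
θ oscillates (no decay). Energy is conserved; the solution oscillates indefinitely as standing waves.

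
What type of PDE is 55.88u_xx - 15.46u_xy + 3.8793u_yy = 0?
With A = 55.88, B = -15.46, C = 3.8793, the discriminant is -628.089536. This is an elliptic PDE.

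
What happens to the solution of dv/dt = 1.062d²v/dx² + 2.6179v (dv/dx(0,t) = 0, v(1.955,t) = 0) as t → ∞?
v grows unboundedly. Reaction dominates diffusion (r=2.6179 > κπ²/(4L²)≈0.69); solution grows exponentially.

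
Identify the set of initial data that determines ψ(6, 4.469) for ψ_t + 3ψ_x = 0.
A single point: x = -7.407. The characteristic through (6, 4.469) is x - 3t = const, so x = 6 - 3·4.469 = -7.407.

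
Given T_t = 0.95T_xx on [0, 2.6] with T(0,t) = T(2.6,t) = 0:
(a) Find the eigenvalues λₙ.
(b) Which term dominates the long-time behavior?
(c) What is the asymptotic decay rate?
Eigenvalues: λₙ = 0.95n²π²/2.6².
First three modes:
  n=1: λ₁ = 0.95π²/2.6² ≈ 1.387
  n=2: λ₂ = 3.8π²/2.6² ≈ 5.548 (4× faster decay)
  n=3: λ₃ = 8.55π²/2.6² ≈ 12.483 (9× faster decay)
As t → ∞, higher modes decay exponentially faster. The n=1 mode dominates: T ~ c₁ sin(πx/2.6) e^{-λ₁t}.
Decay rate: λ₁ = 0.95π²/2.6² ≈ 1.387.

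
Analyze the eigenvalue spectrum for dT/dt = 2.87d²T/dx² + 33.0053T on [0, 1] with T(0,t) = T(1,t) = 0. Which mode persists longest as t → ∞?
Eigenvalues: λₙ = 2.87n²π²/1² - 33.0053.
First three modes:
  n=1: λ₁ = 2.87π² - 33.0053 ≈ -4.68
  n=2: λ₂ = 11.48π² - 33.0053 ≈ 80.298
  n=3: λ₃ = 25.83π² - 33.0053 ≈ 221.927
Since 2.87π² ≈ 28.326 < 33.0053, λ₁ < 0.
The n=1 mode grows fastest (−λₙ is largest for n=1) → dominates.
Asymptotic: T ~ c₁ sin(πx/1) e^{4.68t} (exponential growth at rate −λ₁ ≈ 4.68).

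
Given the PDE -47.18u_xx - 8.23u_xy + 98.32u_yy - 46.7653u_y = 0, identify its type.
The second-order coefficients are A = -47.18, B = -8.23, C = 98.32. Since B² - 4AC = 18622.6833 > 0, this is a hyperbolic PDE.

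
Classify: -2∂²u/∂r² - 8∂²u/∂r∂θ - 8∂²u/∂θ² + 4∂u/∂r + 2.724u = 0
Parabolic (discriminant = 0).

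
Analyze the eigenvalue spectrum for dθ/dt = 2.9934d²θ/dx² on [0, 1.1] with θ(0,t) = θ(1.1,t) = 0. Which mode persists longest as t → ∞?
Eigenvalues: λₙ = 2.9934n²π²/1.1².
First three modes:
  n=1: λ₁ = 2.9934π²/1.1² ≈ 24.416
  n=2: λ₂ = 11.9736π²/1.1² ≈ 97.665 (4× faster decay)
  n=3: λ₃ = 26.9406π²/1.1² ≈ 219.746 (9× faster decay)
As t → ∞, higher modes decay exponentially faster. The n=1 mode dominates: θ ~ c₁ sin(πx/1.1) e^{-λ₁t}.
Decay rate: λ₁ = 2.9934π²/1.1² ≈ 24.416.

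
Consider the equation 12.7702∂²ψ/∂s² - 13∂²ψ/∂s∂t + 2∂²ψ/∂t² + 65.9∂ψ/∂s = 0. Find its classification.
Hyperbolic. (A = 12.7702, B = -13, C = 2 gives B² - 4AC = 66.8384.)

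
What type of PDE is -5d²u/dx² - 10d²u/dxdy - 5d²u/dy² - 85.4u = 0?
With A = -5, B = -10, C = -5, the discriminant is 0. This is a parabolic PDE.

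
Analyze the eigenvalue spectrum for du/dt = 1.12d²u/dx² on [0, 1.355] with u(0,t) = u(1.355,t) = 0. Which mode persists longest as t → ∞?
Eigenvalues: λₙ = 1.12n²π²/1.355².
First three modes:
  n=1: λ₁ = 1.12π²/1.355² ≈ 6.021
  n=2: λ₂ = 4.48π²/1.355² ≈ 24.082 (4× faster decay)
  n=3: λ₃ = 10.08π²/1.355² ≈ 54.185 (9× faster decay)
As t → ∞, higher modes decay exponentially faster. The n=1 mode dominates: u ~ c₁ sin(πx/1.355) e^{-λ₁t}.
Decay rate: λ₁ = 1.12π²/1.355² ≈ 6.021.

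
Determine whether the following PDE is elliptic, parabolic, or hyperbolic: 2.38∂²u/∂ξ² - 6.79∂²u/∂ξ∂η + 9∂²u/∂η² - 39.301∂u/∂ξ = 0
Coefficients: A = 2.38, B = -6.79, C = 9. B² - 4AC = -39.5759, which is negative, so the equation is elliptic.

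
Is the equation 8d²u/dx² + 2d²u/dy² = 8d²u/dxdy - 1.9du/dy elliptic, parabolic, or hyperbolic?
Rewriting in standard form: 8d²u/dx² - 8d²u/dxdy + 2d²u/dy² + 1.9du/dy = 0. Computing B² - 4AC with A = 8, B = -8, C = 2: discriminant = 0 (zero). Answer: parabolic.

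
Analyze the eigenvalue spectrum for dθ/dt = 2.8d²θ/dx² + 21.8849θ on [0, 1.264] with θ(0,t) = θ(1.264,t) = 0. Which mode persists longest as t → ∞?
Eigenvalues: λₙ = 2.8n²π²/1.264² - 21.8849.
First three modes:
  n=1: λ₁ = 2.8π²/1.264² - 21.8849 ≈ -4.588
  n=2: λ₂ = 11.2π²/1.264² - 21.8849 ≈ 47.302
  n=3: λ₃ = 25.2π²/1.264² - 21.8849 ≈ 133.786
Since 2.8π²/1.264² ≈ 17.297 < 21.8849, λ₁ < 0.
The n=1 mode grows fastest (−λₙ is largest for n=1) → dominates.
Asymptotic: θ ~ c₁ sin(πx/1.264) e^{4.588t} (exponential growth at rate −λ₁ ≈ 4.588).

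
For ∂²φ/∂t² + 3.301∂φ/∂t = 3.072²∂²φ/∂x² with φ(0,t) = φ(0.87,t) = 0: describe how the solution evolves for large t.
φ → 0. Damping (γ=3.301) dissipates energy; oscillations decay exponentially.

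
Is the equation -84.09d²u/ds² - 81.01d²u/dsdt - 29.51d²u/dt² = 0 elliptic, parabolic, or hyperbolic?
Computing B² - 4AC with A = -84.09, B = -81.01, C = -29.51: discriminant = -3363.3635 (negative). Answer: elliptic.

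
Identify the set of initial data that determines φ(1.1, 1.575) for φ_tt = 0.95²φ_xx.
Domain of dependence: [-0.39625, 2.59625]. Signals travel at speed 0.95, so data within |x - 1.1| ≤ 0.95·1.575 = 1.49625 can reach the point.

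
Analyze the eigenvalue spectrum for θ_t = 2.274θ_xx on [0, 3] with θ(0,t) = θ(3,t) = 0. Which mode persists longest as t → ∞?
Eigenvalues: λₙ = 2.274n²π²/3².
First three modes:
  n=1: λ₁ = 2.274π²/3² ≈ 2.494
  n=2: λ₂ = 9.096π²/3² ≈ 9.975 (4× faster decay)
  n=3: λ₃ = 20.466π²/3² ≈ 22.443 (9× faster decay)
As t → ∞, higher modes decay exponentially faster. The n=1 mode dominates: θ ~ c₁ sin(πx/3) e^{-λ₁t}.
Decay rate: λ₁ = 2.274π²/3² ≈ 2.494.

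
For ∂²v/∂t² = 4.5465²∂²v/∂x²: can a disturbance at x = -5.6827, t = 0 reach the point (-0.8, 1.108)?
Yes. The domain of dependence is [-5.837522, 4.237522], and -5.6827 ∈ [-5.837522, 4.237522].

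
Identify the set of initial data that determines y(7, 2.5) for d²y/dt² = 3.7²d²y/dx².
Domain of dependence: [-2.25, 16.25]. Signals travel at speed 3.7, so data within |x - 7| ≤ 3.7·2.5 = 9.25 can reach the point.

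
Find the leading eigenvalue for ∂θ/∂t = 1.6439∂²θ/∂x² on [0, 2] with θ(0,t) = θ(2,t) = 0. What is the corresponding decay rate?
Eigenvalues: λₙ = 1.6439n²π²/2².
First three modes:
  n=1: λ₁ = 1.6439π²/2² ≈ 4.056
  n=2: λ₂ = 6.5756π²/2² ≈ 16.225 (4× faster decay)
  n=3: λ₃ = 14.7951π²/2² ≈ 36.505 (9× faster decay)
As t → ∞, higher modes decay exponentially faster. The n=1 mode dominates: θ ~ c₁ sin(πx/2) e^{-λ₁t}.
Decay rate: λ₁ = 1.6439π²/2² ≈ 4.056.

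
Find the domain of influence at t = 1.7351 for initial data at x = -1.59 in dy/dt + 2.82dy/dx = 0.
At x = 3.302982. The characteristic carries data from (-1.59, 0) to (3.302982, 1.7351).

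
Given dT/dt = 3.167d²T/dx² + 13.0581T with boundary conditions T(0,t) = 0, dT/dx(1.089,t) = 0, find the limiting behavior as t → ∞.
T grows unboundedly. Reaction dominates diffusion (r=13.0581 > κπ²/(4L²)≈6.59); solution grows exponentially.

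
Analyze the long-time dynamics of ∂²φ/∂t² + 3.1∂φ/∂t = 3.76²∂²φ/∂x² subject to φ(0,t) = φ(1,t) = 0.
Long-time behavior: φ → 0. Damping (γ=3.1) dissipates energy; oscillations decay exponentially.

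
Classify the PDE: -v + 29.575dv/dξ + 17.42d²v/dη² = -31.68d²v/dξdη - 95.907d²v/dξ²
Rewriting in standard form: 95.907d²v/dξ² + 31.68d²v/dξdη + 17.42d²v/dη² + 29.575dv/dξ - v = 0. A = 95.907, B = 31.68, C = 17.42. Discriminant B² - 4AC = -5679.17736. Since -5679.17736 < 0, elliptic.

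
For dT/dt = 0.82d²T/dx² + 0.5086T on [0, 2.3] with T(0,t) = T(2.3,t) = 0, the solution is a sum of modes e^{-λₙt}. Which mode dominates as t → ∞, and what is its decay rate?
Eigenvalues: λₙ = 0.82n²π²/2.3² - 0.5086.
First three modes:
  n=1: λ₁ = 0.82π²/2.3² - 0.5086 ≈ 1.021
  n=2: λ₂ = 3.28π²/2.3² - 0.5086 ≈ 5.611
  n=3: λ₃ = 7.38π²/2.3² - 0.5086 ≈ 13.26
Since 0.82π²/2.3² ≈ 1.53 > 0.5086, all λₙ > 0.
The n=1 mode decays slowest → dominates as t → ∞.
Asymptotic: T ~ c₁ sin(πx/2.3) e^{-λ₁t} with decay rate λ₁ ≈ 1.021.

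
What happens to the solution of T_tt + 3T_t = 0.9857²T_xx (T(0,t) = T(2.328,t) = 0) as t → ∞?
T → 0. Damping (γ=3) dissipates energy; oscillations decay exponentially.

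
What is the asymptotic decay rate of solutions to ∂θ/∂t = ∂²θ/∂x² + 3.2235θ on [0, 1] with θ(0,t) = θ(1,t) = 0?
Eigenvalues: λₙ = n²π²/1² - 3.2235.
First three modes:
  n=1: λ₁ = π² - 3.2235 ≈ 6.646
  n=2: λ₂ = 4π² - 3.2235 ≈ 36.255
  n=3: λ₃ = 9π² - 3.2235 ≈ 85.603
Since π² ≈ 9.87 > 3.2235, all λₙ > 0.
The n=1 mode decays slowest → dominates as t → ∞.
Asymptotic: θ ~ c₁ sin(πx/1) e^{-λ₁t} with decay rate λ₁ ≈ 6.646.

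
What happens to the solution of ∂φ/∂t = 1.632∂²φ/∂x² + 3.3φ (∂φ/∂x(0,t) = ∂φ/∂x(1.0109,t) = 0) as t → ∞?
φ grows unboundedly. With Neumann BCs the constant mode has diffusion eigenvalue 0, so any r > 0 makes it grow like e^(3.3t); solution grows exponentially.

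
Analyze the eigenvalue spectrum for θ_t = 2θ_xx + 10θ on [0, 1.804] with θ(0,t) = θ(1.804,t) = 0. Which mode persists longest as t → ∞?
Eigenvalues: λₙ = 2n²π²/1.804² - 10.
First three modes:
  n=1: λ₁ = 2π²/1.804² - 10 ≈ -3.935
  n=2: λ₂ = 8π²/1.804² - 10 ≈ 14.261
  n=3: λ₃ = 18π²/1.804² - 10 ≈ 44.588
Since 2π²/1.804² ≈ 6.065 < 10, λ₁ < 0.
The n=1 mode grows fastest (−λₙ is largest for n=1) → dominates.
Asymptotic: θ ~ c₁ sin(πx/1.804) e^{3.935t} (exponential growth at rate −λ₁ ≈ 3.935).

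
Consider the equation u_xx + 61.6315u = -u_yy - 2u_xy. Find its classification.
Rewriting in standard form: u_xx + 2u_xy + u_yy + 61.6315u = 0. Parabolic. (A = 1, B = 2, C = 1 gives B² - 4AC = 0.)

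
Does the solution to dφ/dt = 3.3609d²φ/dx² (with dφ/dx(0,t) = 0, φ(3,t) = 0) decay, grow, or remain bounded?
φ → 0. Heat escapes through the Dirichlet boundary.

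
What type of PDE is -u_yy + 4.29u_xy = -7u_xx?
Rewriting in standard form: 7u_xx + 4.29u_xy - u_yy = 0. With A = 7, B = 4.29, C = -1, the discriminant is 46.4041. This is a hyperbolic PDE.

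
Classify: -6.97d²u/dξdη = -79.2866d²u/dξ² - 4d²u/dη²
Rewriting in standard form: 79.2866d²u/dξ² - 6.97d²u/dξdη + 4d²u/dη² = 0. Elliptic (discriminant = -1220.0047).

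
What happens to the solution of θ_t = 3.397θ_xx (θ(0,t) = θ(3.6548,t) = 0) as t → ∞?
θ → 0. Heat diffuses out through both boundaries.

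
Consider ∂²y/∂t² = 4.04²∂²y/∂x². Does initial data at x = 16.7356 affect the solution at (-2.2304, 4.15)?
No. The domain of dependence is [-18.9964, 14.5356], and 16.7356 is outside this interval.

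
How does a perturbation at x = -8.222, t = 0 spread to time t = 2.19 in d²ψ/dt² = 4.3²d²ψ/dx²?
Domain of influence: [-17.639, 1.195]. Data at x = -8.222 spreads outward at speed 4.3.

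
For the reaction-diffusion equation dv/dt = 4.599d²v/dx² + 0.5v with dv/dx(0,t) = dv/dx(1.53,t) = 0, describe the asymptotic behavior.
v grows unboundedly. With Neumann BCs the constant mode has diffusion eigenvalue 0, so any r > 0 makes it grow like e^(0.5t); solution grows exponentially.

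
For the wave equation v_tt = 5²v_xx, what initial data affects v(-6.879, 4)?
Domain of dependence: [-26.879, 13.121]. Signals travel at speed 5, so data within |x - -6.879| ≤ 5·4 = 20 can reach the point.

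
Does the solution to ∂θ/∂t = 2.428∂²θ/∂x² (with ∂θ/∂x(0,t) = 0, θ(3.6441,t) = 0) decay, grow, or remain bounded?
θ → 0. Heat escapes through the Dirichlet boundary.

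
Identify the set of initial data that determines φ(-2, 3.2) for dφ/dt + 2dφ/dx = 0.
A single point: x = -8.4. The characteristic through (-2, 3.2) is x - 2t = const, so x = -2 - 2·3.2 = -8.4.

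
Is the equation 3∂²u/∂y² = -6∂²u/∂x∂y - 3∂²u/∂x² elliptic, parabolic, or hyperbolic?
Rewriting in standard form: 3∂²u/∂x² + 6∂²u/∂x∂y + 3∂²u/∂y² = 0. Computing B² - 4AC with A = 3, B = 6, C = 3: discriminant = 0 (zero). Answer: parabolic.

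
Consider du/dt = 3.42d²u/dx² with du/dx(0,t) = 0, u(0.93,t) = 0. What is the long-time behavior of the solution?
As t → ∞, u → 0. Heat escapes through the Dirichlet boundary.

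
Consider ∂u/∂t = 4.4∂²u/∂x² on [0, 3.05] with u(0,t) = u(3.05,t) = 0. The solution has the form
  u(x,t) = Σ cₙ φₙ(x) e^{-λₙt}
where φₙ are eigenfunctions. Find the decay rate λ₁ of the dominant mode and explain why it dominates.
Eigenvalues: λₙ = 4.4n²π²/3.05².
First three modes:
  n=1: λ₁ = 4.4π²/3.05² ≈ 4.668
  n=2: λ₂ = 17.6π²/3.05² ≈ 18.673 (4× faster decay)
  n=3: λ₃ = 39.6π²/3.05² ≈ 42.014 (9× faster decay)
As t → ∞, higher modes decay exponentially faster. The n=1 mode dominates: u ~ c₁ sin(πx/3.05) e^{-λ₁t}.
Decay rate: λ₁ = 4.4π²/3.05² ≈ 4.668.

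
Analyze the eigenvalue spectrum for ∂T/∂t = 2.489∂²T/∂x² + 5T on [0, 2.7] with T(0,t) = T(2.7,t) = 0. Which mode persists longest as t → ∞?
Eigenvalues: λₙ = 2.489n²π²/2.7² - 5.
First three modes:
  n=1: λ₁ = 2.489π²/2.7² - 5 ≈ -1.63
  n=2: λ₂ = 9.956π²/2.7² - 5 ≈ 8.479
  n=3: λ₃ = 22.401π²/2.7² - 5 ≈ 25.328
Since 2.489π²/2.7² ≈ 3.37 < 5, λ₁ < 0.
The n=1 mode grows fastest (−λₙ is largest for n=1) → dominates.
Asymptotic: T ~ c₁ sin(πx/2.7) e^{1.63t} (exponential growth at rate −λ₁ ≈ 1.63).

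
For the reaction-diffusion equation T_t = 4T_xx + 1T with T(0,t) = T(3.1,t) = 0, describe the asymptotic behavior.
T → 0. Diffusion dominates reaction (r=1 < κπ²/L²≈4.11); solution decays.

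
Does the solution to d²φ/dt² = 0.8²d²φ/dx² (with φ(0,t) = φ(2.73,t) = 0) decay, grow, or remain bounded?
φ oscillates (no decay). Energy is conserved; the solution oscillates indefinitely as standing waves.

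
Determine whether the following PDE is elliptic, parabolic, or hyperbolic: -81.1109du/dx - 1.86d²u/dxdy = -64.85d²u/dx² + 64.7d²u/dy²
Rewriting in standard form: 64.85d²u/dx² - 1.86d²u/dxdy - 64.7d²u/dy² - 81.1109du/dx = 0. Coefficients: A = 64.85, B = -1.86, C = -64.7. B² - 4AC = 16786.6396, which is positive, so the equation is hyperbolic.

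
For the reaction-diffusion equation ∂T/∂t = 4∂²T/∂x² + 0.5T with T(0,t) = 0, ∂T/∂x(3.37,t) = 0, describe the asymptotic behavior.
T → 0. Diffusion dominates reaction (r=0.5 < κπ²/(4L²)≈0.87); solution decays.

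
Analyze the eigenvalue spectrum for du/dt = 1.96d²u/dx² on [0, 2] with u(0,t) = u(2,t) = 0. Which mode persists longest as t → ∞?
Eigenvalues: λₙ = 1.96n²π²/2².
First three modes:
  n=1: λ₁ = 1.96π²/2² ≈ 4.836
  n=2: λ₂ = 7.84π²/2² ≈ 19.344 (4× faster decay)
  n=3: λ₃ = 17.64π²/2² ≈ 43.525 (9× faster decay)
As t → ∞, higher modes decay exponentially faster. The n=1 mode dominates: u ~ c₁ sin(πx/2) e^{-λ₁t}.
Decay rate: λ₁ = 1.96π²/2² ≈ 4.836.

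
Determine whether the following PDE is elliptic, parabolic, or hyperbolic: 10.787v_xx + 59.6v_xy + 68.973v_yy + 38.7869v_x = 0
Coefficients: A = 10.787, B = 59.6, C = 68.973. B² - 4AC = 576.112996, which is positive, so the equation is hyperbolic.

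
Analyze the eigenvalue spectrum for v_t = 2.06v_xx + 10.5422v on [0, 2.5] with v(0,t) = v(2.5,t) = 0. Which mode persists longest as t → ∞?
Eigenvalues: λₙ = 2.06n²π²/2.5² - 10.5422.
First three modes:
  n=1: λ₁ = 2.06π²/2.5² - 10.5422 ≈ -7.289
  n=2: λ₂ = 8.24π²/2.5² - 10.5422 ≈ 2.47
  n=3: λ₃ = 18.54π²/2.5² - 10.5422 ≈ 18.735
Since 2.06π²/2.5² ≈ 3.253 < 10.5422, λ₁ < 0.
The n=1 mode grows fastest (−λₙ is largest for n=1) → dominates.
Asymptotic: v ~ c₁ sin(πx/2.5) e^{7.289t} (exponential growth at rate −λ₁ ≈ 7.289).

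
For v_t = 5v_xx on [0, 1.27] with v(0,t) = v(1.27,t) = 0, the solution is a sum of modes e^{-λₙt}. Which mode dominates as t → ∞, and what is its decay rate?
Eigenvalues: λₙ = 5n²π²/1.27².
First three modes:
  n=1: λ₁ = 5π²/1.27² ≈ 30.596
  n=2: λ₂ = 20π²/1.27² ≈ 122.383 (4× faster decay)
  n=3: λ₃ = 45π²/1.27² ≈ 275.363 (9× faster decay)
As t → ∞, higher modes decay exponentially faster. The n=1 mode dominates: v ~ c₁ sin(πx/1.27) e^{-λ₁t}.
Decay rate: λ₁ = 5π²/1.27² ≈ 30.596.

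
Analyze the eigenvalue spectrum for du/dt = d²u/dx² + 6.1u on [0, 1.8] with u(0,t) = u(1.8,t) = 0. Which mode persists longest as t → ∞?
Eigenvalues: λₙ = n²π²/1.8² - 6.1.
First three modes:
  n=1: λ₁ = π²/1.8² - 6.1 ≈ -3.054
  n=2: λ₂ = 4π²/1.8² - 6.1 ≈ 6.085
  n=3: λ₃ = 9π²/1.8² - 6.1 ≈ 21.316
Since π²/1.8² ≈ 3.046 < 6.1, λ₁ < 0.
The n=1 mode grows fastest (−λₙ is largest for n=1) → dominates.
Asymptotic: u ~ c₁ sin(πx/1.8) e^{3.054t} (exponential growth at rate −λ₁ ≈ 3.054).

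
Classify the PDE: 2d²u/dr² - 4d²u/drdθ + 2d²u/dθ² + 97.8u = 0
A = 2, B = -4, C = 2. Discriminant B² - 4AC = 0. Since 0 = 0, parabolic.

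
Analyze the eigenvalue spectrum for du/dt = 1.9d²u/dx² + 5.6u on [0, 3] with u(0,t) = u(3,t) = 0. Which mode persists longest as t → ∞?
Eigenvalues: λₙ = 1.9n²π²/3² - 5.6.
First three modes:
  n=1: λ₁ = 1.9π²/3² - 5.6 ≈ -3.516
  n=2: λ₂ = 7.6π²/3² - 5.6 ≈ 2.734
  n=3: λ₃ = 17.1π²/3² - 5.6 ≈ 13.152
Since 1.9π²/3² ≈ 2.084 < 5.6, λ₁ < 0.
The n=1 mode grows fastest (−λₙ is largest for n=1) → dominates.
Asymptotic: u ~ c₁ sin(πx/3) e^{3.516t} (exponential growth at rate −λ₁ ≈ 3.516).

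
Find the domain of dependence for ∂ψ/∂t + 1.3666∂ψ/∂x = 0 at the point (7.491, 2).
A single point: x = 4.7578. The characteristic through (7.491, 2) is x - 1.3666t = const, so x = 7.491 - 1.3666·2 = 4.7578.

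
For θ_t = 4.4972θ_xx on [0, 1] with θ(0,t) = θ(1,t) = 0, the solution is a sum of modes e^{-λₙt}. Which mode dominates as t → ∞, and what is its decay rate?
Eigenvalues: λₙ = 4.4972n²π².
First three modes:
  n=1: λ₁ = 4.4972π² ≈ 44.386
  n=2: λ₂ = 17.9888π² ≈ 177.542 (4× faster decay)
  n=3: λ₃ = 40.4748π² ≈ 399.47 (9× faster decay)
As t → ∞, higher modes decay exponentially faster. The n=1 mode dominates: θ ~ c₁ sin(πx) e^{-λ₁t}.
Decay rate: λ₁ = 4.4972π² ≈ 44.386.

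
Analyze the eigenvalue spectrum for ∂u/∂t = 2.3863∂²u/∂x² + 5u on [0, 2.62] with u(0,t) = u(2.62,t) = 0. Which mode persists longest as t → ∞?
Eigenvalues: λₙ = 2.3863n²π²/2.62² - 5.
First three modes:
  n=1: λ₁ = 2.3863π²/2.62² - 5 ≈ -1.569
  n=2: λ₂ = 9.5452π²/2.62² - 5 ≈ 8.724
  n=3: λ₃ = 21.4767π²/2.62² - 5 ≈ 25.879
Since 2.3863π²/2.62² ≈ 3.431 < 5, λ₁ < 0.
The n=1 mode grows fastest (−λₙ is largest for n=1) → dominates.
Asymptotic: u ~ c₁ sin(πx/2.62) e^{1.569t} (exponential growth at rate −λ₁ ≈ 1.569).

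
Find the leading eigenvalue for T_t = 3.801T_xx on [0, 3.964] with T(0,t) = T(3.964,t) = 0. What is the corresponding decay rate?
Eigenvalues: λₙ = 3.801n²π²/3.964².
First three modes:
  n=1: λ₁ = 3.801π²/3.964² ≈ 2.387
  n=2: λ₂ = 15.204π²/3.964² ≈ 9.55 (4× faster decay)
  n=3: λ₃ = 34.209π²/3.964² ≈ 21.487 (9× faster decay)
As t → ∞, higher modes decay exponentially faster. The n=1 mode dominates: T ~ c₁ sin(πx/3.964) e^{-λ₁t}.
Decay rate: λ₁ = 3.801π²/3.964² ≈ 2.387.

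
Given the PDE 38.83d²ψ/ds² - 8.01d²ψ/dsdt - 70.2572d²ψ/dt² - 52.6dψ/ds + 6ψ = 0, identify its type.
The second-order coefficients are A = 38.83, B = -8.01, C = -70.2572. Since B² - 4AC = 10976.508404 > 0, this is a hyperbolic PDE.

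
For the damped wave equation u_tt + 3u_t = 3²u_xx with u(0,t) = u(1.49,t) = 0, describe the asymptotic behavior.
u → 0. Damping (γ=3) dissipates energy; oscillations decay exponentially.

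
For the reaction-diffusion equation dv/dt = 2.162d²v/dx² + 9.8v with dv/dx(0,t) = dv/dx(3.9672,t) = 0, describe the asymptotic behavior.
v grows unboundedly. With Neumann BCs the constant mode has diffusion eigenvalue 0, so any r > 0 makes it grow like e^(9.8t); solution grows exponentially.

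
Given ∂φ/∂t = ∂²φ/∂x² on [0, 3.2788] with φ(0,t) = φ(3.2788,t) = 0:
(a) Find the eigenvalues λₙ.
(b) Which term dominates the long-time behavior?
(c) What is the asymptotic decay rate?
Eigenvalues: λₙ = n²π²/3.2788².
First three modes:
  n=1: λ₁ = π²/3.2788² ≈ 0.918
  n=2: λ₂ = 4π²/3.2788² ≈ 3.672 (4× faster decay)
  n=3: λ₃ = 9π²/3.2788² ≈ 8.263 (9× faster decay)
As t → ∞, higher modes decay exponentially faster. The n=1 mode dominates: φ ~ c₁ sin(πx/3.2788) e^{-λ₁t}.
Decay rate: λ₁ = π²/3.2788² ≈ 0.918.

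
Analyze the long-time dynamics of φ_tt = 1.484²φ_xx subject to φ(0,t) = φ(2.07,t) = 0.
Long-time behavior: φ oscillates (no decay). Energy is conserved; the solution oscillates indefinitely as standing waves.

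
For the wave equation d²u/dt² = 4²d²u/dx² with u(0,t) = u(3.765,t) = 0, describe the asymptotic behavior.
u oscillates (no decay). Energy is conserved; the solution oscillates indefinitely as standing waves.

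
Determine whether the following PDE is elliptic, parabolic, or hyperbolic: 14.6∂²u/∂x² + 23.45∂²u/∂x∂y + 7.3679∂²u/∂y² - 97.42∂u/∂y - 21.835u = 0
Coefficients: A = 14.6, B = 23.45, C = 7.3679. B² - 4AC = 119.61714, which is positive, so the equation is hyperbolic.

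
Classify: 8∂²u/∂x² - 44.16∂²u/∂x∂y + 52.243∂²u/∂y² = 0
Hyperbolic (discriminant = 278.3296).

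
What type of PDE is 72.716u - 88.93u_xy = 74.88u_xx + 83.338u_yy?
Rewriting in standard form: -74.88u_xx - 88.93u_xy - 83.338u_yy + 72.716u = 0. With A = -74.88, B = -88.93, C = -83.338, the discriminant is -17052.85286. This is an elliptic PDE.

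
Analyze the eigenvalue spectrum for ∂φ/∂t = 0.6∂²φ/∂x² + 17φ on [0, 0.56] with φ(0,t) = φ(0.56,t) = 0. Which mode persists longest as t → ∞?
Eigenvalues: λₙ = 0.6n²π²/0.56² - 17.
First three modes:
  n=1: λ₁ = 0.6π²/0.56² - 17 ≈ 1.883
  n=2: λ₂ = 2.4π²/0.56² - 17 ≈ 58.533
  n=3: λ₃ = 5.4π²/0.56² - 17 ≈ 152.949
Since 0.6π²/0.56² ≈ 18.883 > 17, all λₙ > 0.
The n=1 mode decays slowest → dominates as t → ∞.
Asymptotic: φ ~ c₁ sin(πx/0.56) e^{-λ₁t} with decay rate λ₁ ≈ 1.883.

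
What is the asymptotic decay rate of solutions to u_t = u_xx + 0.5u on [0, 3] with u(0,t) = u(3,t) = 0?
Eigenvalues: λₙ = n²π²/3² - 0.5.
First three modes:
  n=1: λ₁ = π²/3² - 0.5 ≈ 0.597
  n=2: λ₂ = 4π²/3² - 0.5 ≈ 3.886
  n=3: λ₃ = 9π²/3² - 0.5 ≈ 9.37
Since π²/3² ≈ 1.097 > 0.5, all λₙ > 0.
The n=1 mode decays slowest → dominates as t → ∞.
Asymptotic: u ~ c₁ sin(πx/3) e^{-λ₁t} with decay rate λ₁ ≈ 0.597.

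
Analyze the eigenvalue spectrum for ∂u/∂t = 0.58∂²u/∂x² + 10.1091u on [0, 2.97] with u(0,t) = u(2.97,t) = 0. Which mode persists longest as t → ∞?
Eigenvalues: λₙ = 0.58n²π²/2.97² - 10.1091.
First three modes:
  n=1: λ₁ = 0.58π²/2.97² - 10.1091 ≈ -9.46
  n=2: λ₂ = 2.32π²/2.97² - 10.1091 ≈ -7.513
  n=3: λ₃ = 5.22π²/2.97² - 10.1091 ≈ -4.269
Since 0.58π²/2.97² ≈ 0.649 < 10.1091, λ₁ < 0.
The n=1 mode grows fastest (−λₙ is largest for n=1) → dominates.
Asymptotic: u ~ c₁ sin(πx/2.97) e^{9.46t} (exponential growth at rate −λ₁ ≈ 9.46).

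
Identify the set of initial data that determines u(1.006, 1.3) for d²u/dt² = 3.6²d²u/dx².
Domain of dependence: [-3.674, 5.686]. Signals travel at speed 3.6, so data within |x - 1.006| ≤ 3.6·1.3 = 4.68 can reach the point.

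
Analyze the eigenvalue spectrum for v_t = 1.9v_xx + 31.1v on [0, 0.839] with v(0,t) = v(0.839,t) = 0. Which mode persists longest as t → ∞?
Eigenvalues: λₙ = 1.9n²π²/0.839² - 31.1.
First three modes:
  n=1: λ₁ = 1.9π²/0.839² - 31.1 ≈ -4.46
  n=2: λ₂ = 7.6π²/0.839² - 31.1 ≈ 75.459
  n=3: λ₃ = 17.1π²/0.839² - 31.1 ≈ 208.657
Since 1.9π²/0.839² ≈ 26.64 < 31.1, λ₁ < 0.
The n=1 mode grows fastest (−λₙ is largest for n=1) → dominates.
Asymptotic: v ~ c₁ sin(πx/0.839) e^{4.46t} (exponential growth at rate −λ₁ ≈ 4.46).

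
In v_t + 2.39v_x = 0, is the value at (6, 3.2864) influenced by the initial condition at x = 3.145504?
No. Only data at x = -1.854496 affects (6, 3.2864). Advection has one-way propagation along characteristics.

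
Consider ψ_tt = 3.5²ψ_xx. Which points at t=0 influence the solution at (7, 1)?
Domain of dependence: [3.5, 10.5]. Signals travel at speed 3.5, so data within |x - 7| ≤ 3.5·1 = 3.5 can reach the point.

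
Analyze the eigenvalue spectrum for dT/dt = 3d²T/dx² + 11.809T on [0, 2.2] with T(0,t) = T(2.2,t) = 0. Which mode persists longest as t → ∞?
Eigenvalues: λₙ = 3n²π²/2.2² - 11.809.
First three modes:
  n=1: λ₁ = 3π²/2.2² - 11.809 ≈ -5.691
  n=2: λ₂ = 12π²/2.2² - 11.809 ≈ 12.661
  n=3: λ₃ = 27π²/2.2² - 11.809 ≈ 43.249
Since 3π²/2.2² ≈ 6.118 < 11.809, λ₁ < 0.
The n=1 mode grows fastest (−λₙ is largest for n=1) → dominates.
Asymptotic: T ~ c₁ sin(πx/2.2) e^{5.691t} (exponential growth at rate −λ₁ ≈ 5.691).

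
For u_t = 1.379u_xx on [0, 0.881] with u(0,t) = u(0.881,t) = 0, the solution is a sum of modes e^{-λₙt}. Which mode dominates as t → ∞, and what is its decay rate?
Eigenvalues: λₙ = 1.379n²π²/0.881².
First three modes:
  n=1: λ₁ = 1.379π²/0.881² ≈ 17.535
  n=2: λ₂ = 5.516π²/0.881² ≈ 70.141 (4× faster decay)
  n=3: λ₃ = 12.411π²/0.881² ≈ 157.817 (9× faster decay)
As t → ∞, higher modes decay exponentially faster. The n=1 mode dominates: u ~ c₁ sin(πx/0.881) e^{-λ₁t}.
Decay rate: λ₁ = 1.379π²/0.881² ≈ 17.535.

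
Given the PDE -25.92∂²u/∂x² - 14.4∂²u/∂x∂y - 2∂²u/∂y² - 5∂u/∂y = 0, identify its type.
The second-order coefficients are A = -25.92, B = -14.4, C = -2. Since B² - 4AC = 0 = 0, this is a parabolic PDE.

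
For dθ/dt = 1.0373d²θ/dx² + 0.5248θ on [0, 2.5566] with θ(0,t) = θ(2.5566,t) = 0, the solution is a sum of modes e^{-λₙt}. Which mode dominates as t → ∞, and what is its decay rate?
Eigenvalues: λₙ = 1.0373n²π²/2.5566² - 0.5248.
First three modes:
  n=1: λ₁ = 1.0373π²/2.5566² - 0.5248 ≈ 1.042
  n=2: λ₂ = 4.1492π²/2.5566² - 0.5248 ≈ 5.74
  n=3: λ₃ = 9.3357π²/2.5566² - 0.5248 ≈ 13.572
Since 1.0373π²/2.5566² ≈ 1.566 > 0.5248, all λₙ > 0.
The n=1 mode decays slowest → dominates as t → ∞.
Asymptotic: θ ~ c₁ sin(πx/2.5566) e^{-λ₁t} with decay rate λ₁ ≈ 1.042.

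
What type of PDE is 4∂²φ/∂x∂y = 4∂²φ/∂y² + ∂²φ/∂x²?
Rewriting in standard form: -∂²φ/∂x² + 4∂²φ/∂x∂y - 4∂²φ/∂y² = 0. With A = -1, B = 4, C = -4, the discriminant is 0. This is a parabolic PDE.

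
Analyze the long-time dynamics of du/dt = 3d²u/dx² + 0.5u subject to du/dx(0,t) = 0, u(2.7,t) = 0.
Long-time behavior: u → 0. Diffusion dominates reaction (r=0.5 < κπ²/(4L²)≈1.02); solution decays.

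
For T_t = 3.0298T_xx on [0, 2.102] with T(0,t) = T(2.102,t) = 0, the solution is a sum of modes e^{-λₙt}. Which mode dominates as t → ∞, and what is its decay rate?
Eigenvalues: λₙ = 3.0298n²π²/2.102².
First three modes:
  n=1: λ₁ = 3.0298π²/2.102² ≈ 6.768
  n=2: λ₂ = 12.1192π²/2.102² ≈ 27.071 (4× faster decay)
  n=3: λ₃ = 27.2682π²/2.102² ≈ 60.91 (9× faster decay)
As t → ∞, higher modes decay exponentially faster. The n=1 mode dominates: T ~ c₁ sin(πx/2.102) e^{-λ₁t}.
Decay rate: λ₁ = 3.0298π²/2.102² ≈ 6.768.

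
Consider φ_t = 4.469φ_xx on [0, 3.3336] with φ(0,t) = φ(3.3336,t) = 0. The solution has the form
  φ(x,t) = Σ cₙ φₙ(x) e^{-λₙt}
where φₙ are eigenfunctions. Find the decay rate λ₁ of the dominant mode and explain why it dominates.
Eigenvalues: λₙ = 4.469n²π²/3.3336².
First three modes:
  n=1: λ₁ = 4.469π²/3.3336² ≈ 3.969
  n=2: λ₂ = 17.876π²/3.3336² ≈ 15.876 (4× faster decay)
  n=3: λ₃ = 40.221π²/3.3336² ≈ 35.721 (9× faster decay)
As t → ∞, higher modes decay exponentially faster. The n=1 mode dominates: φ ~ c₁ sin(πx/3.3336) e^{-λ₁t}.
Decay rate: λ₁ = 4.469π²/3.3336² ≈ 3.969.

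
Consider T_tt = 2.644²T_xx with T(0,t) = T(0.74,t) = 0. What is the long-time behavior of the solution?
As t → ∞, T oscillates (no decay). Energy is conserved; the solution oscillates indefinitely as standing waves.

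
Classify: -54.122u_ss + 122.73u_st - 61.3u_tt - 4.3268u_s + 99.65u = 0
Hyperbolic (discriminant = 1791.9385).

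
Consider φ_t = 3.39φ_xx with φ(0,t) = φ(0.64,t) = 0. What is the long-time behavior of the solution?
As t → ∞, φ → 0. Heat diffuses out through both boundaries.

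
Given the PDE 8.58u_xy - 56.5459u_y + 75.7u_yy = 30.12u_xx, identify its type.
Rewriting in standard form: -30.12u_xx + 8.58u_xy + 75.7u_yy - 56.5459u_y = 0. The second-order coefficients are A = -30.12, B = 8.58, C = 75.7. Since B² - 4AC = 9193.9524 > 0, this is a hyperbolic PDE.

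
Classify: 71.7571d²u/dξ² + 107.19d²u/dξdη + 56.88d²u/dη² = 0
Elliptic (discriminant = -4836.479292).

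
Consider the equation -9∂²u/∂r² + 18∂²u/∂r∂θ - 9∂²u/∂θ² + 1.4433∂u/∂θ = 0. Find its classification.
Parabolic. (A = -9, B = 18, C = -9 gives B² - 4AC = 0.)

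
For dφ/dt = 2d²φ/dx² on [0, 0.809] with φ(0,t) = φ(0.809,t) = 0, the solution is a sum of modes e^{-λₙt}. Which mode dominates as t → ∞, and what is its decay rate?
Eigenvalues: λₙ = 2n²π²/0.809².
First three modes:
  n=1: λ₁ = 2π²/0.809² ≈ 30.16
  n=2: λ₂ = 8π²/0.809² ≈ 120.64 (4× faster decay)
  n=3: λ₃ = 18π²/0.809² ≈ 271.441 (9× faster decay)
As t → ∞, higher modes decay exponentially faster. The n=1 mode dominates: φ ~ c₁ sin(πx/0.809) e^{-λ₁t}.
Decay rate: λ₁ = 2π²/0.809² ≈ 30.16.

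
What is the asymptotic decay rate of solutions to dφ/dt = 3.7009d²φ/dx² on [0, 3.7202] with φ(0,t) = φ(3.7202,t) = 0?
Eigenvalues: λₙ = 3.7009n²π²/3.7202².
First three modes:
  n=1: λ₁ = 3.7009π²/3.7202² ≈ 2.639
  n=2: λ₂ = 14.8036π²/3.7202² ≈ 10.557 (4× faster decay)
  n=3: λ₃ = 33.3081π²/3.7202² ≈ 23.753 (9× faster decay)
As t → ∞, higher modes decay exponentially faster. The n=1 mode dominates: φ ~ c₁ sin(πx/3.7202) e^{-λ₁t}.
Decay rate: λ₁ = 3.7009π²/3.7202² ≈ 2.639.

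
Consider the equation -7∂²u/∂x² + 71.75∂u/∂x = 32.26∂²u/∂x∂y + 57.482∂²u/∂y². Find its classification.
Rewriting in standard form: -7∂²u/∂x² - 32.26∂²u/∂x∂y - 57.482∂²u/∂y² + 71.75∂u/∂x = 0. Elliptic. (A = -7, B = -32.26, C = -57.482 gives B² - 4AC = -568.7884.)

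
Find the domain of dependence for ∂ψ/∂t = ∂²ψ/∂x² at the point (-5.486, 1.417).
The entire real line. The heat equation has infinite propagation speed: any initial disturbance instantly affects all points (though exponentially small far away).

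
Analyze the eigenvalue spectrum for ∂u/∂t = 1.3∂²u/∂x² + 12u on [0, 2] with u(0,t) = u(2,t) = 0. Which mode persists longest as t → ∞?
Eigenvalues: λₙ = 1.3n²π²/2² - 12.
First three modes:
  n=1: λ₁ = 1.3π²/2² - 12 ≈ -8.792
  n=2: λ₂ = 5.2π²/2² - 12 ≈ 0.83
  n=3: λ₃ = 11.7π²/2² - 12 ≈ 16.869
Since 1.3π²/2² ≈ 3.208 < 12, λ₁ < 0.
The n=1 mode grows fastest (−λₙ is largest for n=1) → dominates.
Asymptotic: u ~ c₁ sin(πx/2) e^{8.792t} (exponential growth at rate −λ₁ ≈ 8.792).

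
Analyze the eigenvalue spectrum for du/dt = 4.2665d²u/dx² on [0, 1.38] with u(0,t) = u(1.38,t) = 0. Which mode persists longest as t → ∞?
Eigenvalues: λₙ = 4.2665n²π²/1.38².
First three modes:
  n=1: λ₁ = 4.2665π²/1.38² ≈ 22.111
  n=2: λ₂ = 17.066π²/1.38² ≈ 88.445 (4× faster decay)
  n=3: λ₃ = 38.3985π²/1.38² ≈ 199.001 (9× faster decay)
As t → ∞, higher modes decay exponentially faster. The n=1 mode dominates: u ~ c₁ sin(πx/1.38) e^{-λ₁t}.
Decay rate: λ₁ = 4.2665π²/1.38² ≈ 22.111.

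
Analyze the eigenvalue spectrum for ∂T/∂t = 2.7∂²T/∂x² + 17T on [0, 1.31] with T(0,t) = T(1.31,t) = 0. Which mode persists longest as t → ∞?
Eigenvalues: λₙ = 2.7n²π²/1.31² - 17.
First three modes:
  n=1: λ₁ = 2.7π²/1.31² - 17 ≈ -1.472
  n=2: λ₂ = 10.8π²/1.31² - 17 ≈ 45.113
  n=3: λ₃ = 24.3π²/1.31² - 17 ≈ 122.754
Since 2.7π²/1.31² ≈ 15.528 < 17, λ₁ < 0.
The n=1 mode grows fastest (−λₙ is largest for n=1) → dominates.
Asymptotic: T ~ c₁ sin(πx/1.31) e^{1.472t} (exponential growth at rate −λ₁ ≈ 1.472).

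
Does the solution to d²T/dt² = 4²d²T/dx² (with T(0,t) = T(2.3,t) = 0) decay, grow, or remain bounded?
T oscillates (no decay). Energy is conserved; the solution oscillates indefinitely as standing waves.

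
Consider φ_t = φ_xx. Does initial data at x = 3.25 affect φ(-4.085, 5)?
Yes, for any finite x. The heat equation has infinite propagation speed, so all initial data affects all points at any t > 0.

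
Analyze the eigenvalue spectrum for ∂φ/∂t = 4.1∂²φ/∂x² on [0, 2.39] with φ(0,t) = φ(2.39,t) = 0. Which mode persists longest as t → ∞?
Eigenvalues: λₙ = 4.1n²π²/2.39².
First three modes:
  n=1: λ₁ = 4.1π²/2.39² ≈ 7.084
  n=2: λ₂ = 16.4π²/2.39² ≈ 28.337 (4× faster decay)
  n=3: λ₃ = 36.9π²/2.39² ≈ 63.757 (9× faster decay)
As t → ∞, higher modes decay exponentially faster. The n=1 mode dominates: φ ~ c₁ sin(πx/2.39) e^{-λ₁t}.
Decay rate: λ₁ = 4.1π²/2.39² ≈ 7.084.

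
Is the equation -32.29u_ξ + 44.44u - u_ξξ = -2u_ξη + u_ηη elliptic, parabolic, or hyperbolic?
Rewriting in standard form: -u_ξξ + 2u_ξη - u_ηη - 32.29u_ξ + 44.44u = 0. Computing B² - 4AC with A = -1, B = 2, C = -1: discriminant = 0 (zero). Answer: parabolic.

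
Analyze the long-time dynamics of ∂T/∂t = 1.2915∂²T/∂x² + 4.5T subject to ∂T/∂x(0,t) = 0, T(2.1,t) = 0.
Long-time behavior: T grows unboundedly. Reaction dominates diffusion (r=4.5 > κπ²/(4L²)≈0.72); solution grows exponentially.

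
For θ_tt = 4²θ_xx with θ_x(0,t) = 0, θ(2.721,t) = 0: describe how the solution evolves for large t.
θ oscillates (no decay). Energy is conserved; the solution oscillates indefinitely as standing waves.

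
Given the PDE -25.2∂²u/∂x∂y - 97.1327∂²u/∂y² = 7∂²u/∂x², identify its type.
Rewriting in standard form: -7∂²u/∂x² - 25.2∂²u/∂x∂y - 97.1327∂²u/∂y² = 0. The second-order coefficients are A = -7, B = -25.2, C = -97.1327. Since B² - 4AC = -2084.6756 < 0, this is an elliptic PDE.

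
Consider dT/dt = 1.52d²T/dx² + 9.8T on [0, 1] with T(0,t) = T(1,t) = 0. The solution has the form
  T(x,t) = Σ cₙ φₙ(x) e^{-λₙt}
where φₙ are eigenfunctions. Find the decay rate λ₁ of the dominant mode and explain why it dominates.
Eigenvalues: λₙ = 1.52n²π²/1² - 9.8.
First three modes:
  n=1: λ₁ = 1.52π² - 9.8 ≈ 5.202
  n=2: λ₂ = 6.08π² - 9.8 ≈ 50.207
  n=3: λ₃ = 13.68π² - 9.8 ≈ 125.216
Since 1.52π² ≈ 15.002 > 9.8, all λₙ > 0.
The n=1 mode decays slowest → dominates as t → ∞.
Asymptotic: T ~ c₁ sin(πx/1) e^{-λ₁t} with decay rate λ₁ ≈ 5.202.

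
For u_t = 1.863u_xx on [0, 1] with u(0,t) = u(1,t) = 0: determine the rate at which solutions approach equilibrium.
Eigenvalues: λₙ = 1.863n²π².
First three modes:
  n=1: λ₁ = 1.863π² ≈ 18.387
  n=2: λ₂ = 7.452π² ≈ 73.548 (4× faster decay)
  n=3: λ₃ = 16.767π² ≈ 165.484 (9× faster decay)
As t → ∞, higher modes decay exponentially faster. The n=1 mode dominates: u ~ c₁ sin(πx) e^{-λ₁t}.
Decay rate: λ₁ = 1.863π² ≈ 18.387.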